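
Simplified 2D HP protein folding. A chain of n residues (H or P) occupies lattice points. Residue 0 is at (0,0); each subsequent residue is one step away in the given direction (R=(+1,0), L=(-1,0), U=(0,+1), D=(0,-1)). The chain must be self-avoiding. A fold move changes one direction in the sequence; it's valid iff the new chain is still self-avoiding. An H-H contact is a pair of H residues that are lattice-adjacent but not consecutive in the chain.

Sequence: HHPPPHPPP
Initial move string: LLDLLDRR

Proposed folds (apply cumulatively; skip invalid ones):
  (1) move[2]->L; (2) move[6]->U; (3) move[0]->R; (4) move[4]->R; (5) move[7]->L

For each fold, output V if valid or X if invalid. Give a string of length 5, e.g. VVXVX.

Initial: LLDLLDRR -> [(0, 0), (-1, 0), (-2, 0), (-2, -1), (-3, -1), (-4, -1), (-4, -2), (-3, -2), (-2, -2)]
Fold 1: move[2]->L => LLLLLDRR VALID
Fold 2: move[6]->U => LLLLLDUR INVALID (collision), skipped
Fold 3: move[0]->R => RLLLLDRR INVALID (collision), skipped
Fold 4: move[4]->R => LLLLRDRR INVALID (collision), skipped
Fold 5: move[7]->L => LLLLLDRL INVALID (collision), skipped

Answer: VXXXX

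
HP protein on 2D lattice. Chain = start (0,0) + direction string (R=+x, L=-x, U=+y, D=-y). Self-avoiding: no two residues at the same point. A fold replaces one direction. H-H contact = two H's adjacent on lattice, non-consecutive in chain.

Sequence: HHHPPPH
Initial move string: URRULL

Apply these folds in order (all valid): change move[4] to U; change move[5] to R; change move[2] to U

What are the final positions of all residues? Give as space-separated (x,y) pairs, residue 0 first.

Answer: (0,0) (0,1) (1,1) (1,2) (1,3) (1,4) (2,4)

Derivation:
Initial moves: URRULL
Fold: move[4]->U => URRUUL (positions: [(0, 0), (0, 1), (1, 1), (2, 1), (2, 2), (2, 3), (1, 3)])
Fold: move[5]->R => URRUUR (positions: [(0, 0), (0, 1), (1, 1), (2, 1), (2, 2), (2, 3), (3, 3)])
Fold: move[2]->U => URUUUR (positions: [(0, 0), (0, 1), (1, 1), (1, 2), (1, 3), (1, 4), (2, 4)])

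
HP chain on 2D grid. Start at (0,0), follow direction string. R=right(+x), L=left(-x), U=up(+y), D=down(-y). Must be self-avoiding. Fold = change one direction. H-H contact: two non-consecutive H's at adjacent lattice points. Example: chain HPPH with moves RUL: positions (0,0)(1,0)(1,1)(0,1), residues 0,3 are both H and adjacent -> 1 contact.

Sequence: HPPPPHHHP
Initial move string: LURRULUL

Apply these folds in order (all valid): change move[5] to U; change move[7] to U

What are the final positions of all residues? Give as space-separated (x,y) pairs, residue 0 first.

Initial moves: LURRULUL
Fold: move[5]->U => LURRUUUL (positions: [(0, 0), (-1, 0), (-1, 1), (0, 1), (1, 1), (1, 2), (1, 3), (1, 4), (0, 4)])
Fold: move[7]->U => LURRUUUU (positions: [(0, 0), (-1, 0), (-1, 1), (0, 1), (1, 1), (1, 2), (1, 3), (1, 4), (1, 5)])

Answer: (0,0) (-1,0) (-1,1) (0,1) (1,1) (1,2) (1,3) (1,4) (1,5)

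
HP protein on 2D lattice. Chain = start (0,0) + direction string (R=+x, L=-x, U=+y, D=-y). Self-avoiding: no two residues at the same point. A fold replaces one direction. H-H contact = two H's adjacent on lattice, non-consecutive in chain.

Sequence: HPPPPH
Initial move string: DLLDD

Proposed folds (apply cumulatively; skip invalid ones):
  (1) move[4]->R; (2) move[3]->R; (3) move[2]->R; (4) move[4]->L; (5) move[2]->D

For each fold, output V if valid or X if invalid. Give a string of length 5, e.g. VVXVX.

Initial: DLLDD -> [(0, 0), (0, -1), (-1, -1), (-2, -1), (-2, -2), (-2, -3)]
Fold 1: move[4]->R => DLLDR VALID
Fold 2: move[3]->R => DLLRR INVALID (collision), skipped
Fold 3: move[2]->R => DLRDR INVALID (collision), skipped
Fold 4: move[4]->L => DLLDL VALID
Fold 5: move[2]->D => DLDDL VALID

Answer: VXXVV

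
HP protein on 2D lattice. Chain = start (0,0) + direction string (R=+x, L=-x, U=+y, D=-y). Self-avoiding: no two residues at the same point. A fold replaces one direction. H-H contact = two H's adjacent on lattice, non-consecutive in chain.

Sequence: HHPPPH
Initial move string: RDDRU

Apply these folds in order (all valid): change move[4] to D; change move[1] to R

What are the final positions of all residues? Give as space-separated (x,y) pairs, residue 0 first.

Answer: (0,0) (1,0) (2,0) (2,-1) (3,-1) (3,-2)

Derivation:
Initial moves: RDDRU
Fold: move[4]->D => RDDRD (positions: [(0, 0), (1, 0), (1, -1), (1, -2), (2, -2), (2, -3)])
Fold: move[1]->R => RRDRD (positions: [(0, 0), (1, 0), (2, 0), (2, -1), (3, -1), (3, -2)])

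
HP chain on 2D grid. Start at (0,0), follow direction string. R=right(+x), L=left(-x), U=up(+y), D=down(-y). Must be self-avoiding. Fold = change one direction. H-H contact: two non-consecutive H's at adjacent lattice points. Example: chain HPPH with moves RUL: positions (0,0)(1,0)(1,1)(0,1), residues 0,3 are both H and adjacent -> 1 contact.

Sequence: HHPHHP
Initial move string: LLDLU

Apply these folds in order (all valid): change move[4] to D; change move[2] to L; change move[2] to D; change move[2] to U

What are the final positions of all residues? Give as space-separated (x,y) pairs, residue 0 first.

Answer: (0,0) (-1,0) (-2,0) (-2,1) (-3,1) (-3,0)

Derivation:
Initial moves: LLDLU
Fold: move[4]->D => LLDLD (positions: [(0, 0), (-1, 0), (-2, 0), (-2, -1), (-3, -1), (-3, -2)])
Fold: move[2]->L => LLLLD (positions: [(0, 0), (-1, 0), (-2, 0), (-3, 0), (-4, 0), (-4, -1)])
Fold: move[2]->D => LLDLD (positions: [(0, 0), (-1, 0), (-2, 0), (-2, -1), (-3, -1), (-3, -2)])
Fold: move[2]->U => LLULD (positions: [(0, 0), (-1, 0), (-2, 0), (-2, 1), (-3, 1), (-3, 0)])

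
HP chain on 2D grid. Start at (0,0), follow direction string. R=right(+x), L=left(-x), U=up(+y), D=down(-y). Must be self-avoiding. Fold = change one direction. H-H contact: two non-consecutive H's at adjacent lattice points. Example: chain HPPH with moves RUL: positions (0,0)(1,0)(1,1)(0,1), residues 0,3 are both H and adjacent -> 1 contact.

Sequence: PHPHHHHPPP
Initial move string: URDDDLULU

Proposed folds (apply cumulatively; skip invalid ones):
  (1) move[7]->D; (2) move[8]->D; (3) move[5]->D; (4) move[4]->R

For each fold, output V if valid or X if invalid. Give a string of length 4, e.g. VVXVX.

Answer: XVXX

Derivation:
Initial: URDDDLULU -> [(0, 0), (0, 1), (1, 1), (1, 0), (1, -1), (1, -2), (0, -2), (0, -1), (-1, -1), (-1, 0)]
Fold 1: move[7]->D => URDDDLUDU INVALID (collision), skipped
Fold 2: move[8]->D => URDDDLULD VALID
Fold 3: move[5]->D => URDDDDULD INVALID (collision), skipped
Fold 4: move[4]->R => URDDRLULD INVALID (collision), skipped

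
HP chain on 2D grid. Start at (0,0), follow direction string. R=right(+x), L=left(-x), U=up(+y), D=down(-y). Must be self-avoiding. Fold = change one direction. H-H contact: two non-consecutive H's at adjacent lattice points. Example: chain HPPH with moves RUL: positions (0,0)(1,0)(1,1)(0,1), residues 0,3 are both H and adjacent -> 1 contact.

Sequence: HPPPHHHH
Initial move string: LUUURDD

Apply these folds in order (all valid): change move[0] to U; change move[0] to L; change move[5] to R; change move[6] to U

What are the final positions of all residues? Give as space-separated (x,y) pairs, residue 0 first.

Initial moves: LUUURDD
Fold: move[0]->U => UUUURDD (positions: [(0, 0), (0, 1), (0, 2), (0, 3), (0, 4), (1, 4), (1, 3), (1, 2)])
Fold: move[0]->L => LUUURDD (positions: [(0, 0), (-1, 0), (-1, 1), (-1, 2), (-1, 3), (0, 3), (0, 2), (0, 1)])
Fold: move[5]->R => LUUURRD (positions: [(0, 0), (-1, 0), (-1, 1), (-1, 2), (-1, 3), (0, 3), (1, 3), (1, 2)])
Fold: move[6]->U => LUUURRU (positions: [(0, 0), (-1, 0), (-1, 1), (-1, 2), (-1, 3), (0, 3), (1, 3), (1, 4)])

Answer: (0,0) (-1,0) (-1,1) (-1,2) (-1,3) (0,3) (1,3) (1,4)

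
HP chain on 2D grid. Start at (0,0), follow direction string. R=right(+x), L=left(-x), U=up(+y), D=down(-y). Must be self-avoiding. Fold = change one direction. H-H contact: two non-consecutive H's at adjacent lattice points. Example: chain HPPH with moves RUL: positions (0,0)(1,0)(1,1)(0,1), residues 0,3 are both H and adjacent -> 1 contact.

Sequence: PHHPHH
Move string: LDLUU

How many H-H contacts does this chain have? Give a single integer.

Positions: [(0, 0), (-1, 0), (-1, -1), (-2, -1), (-2, 0), (-2, 1)]
H-H contact: residue 1 @(-1,0) - residue 4 @(-2, 0)

Answer: 1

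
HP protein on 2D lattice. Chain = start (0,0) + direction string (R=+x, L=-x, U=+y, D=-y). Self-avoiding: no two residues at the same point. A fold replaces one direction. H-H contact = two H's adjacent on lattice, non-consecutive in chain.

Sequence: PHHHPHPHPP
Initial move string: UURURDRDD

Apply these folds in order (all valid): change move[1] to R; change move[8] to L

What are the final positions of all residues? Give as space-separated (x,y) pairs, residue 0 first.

Initial moves: UURURDRDD
Fold: move[1]->R => URRURDRDD (positions: [(0, 0), (0, 1), (1, 1), (2, 1), (2, 2), (3, 2), (3, 1), (4, 1), (4, 0), (4, -1)])
Fold: move[8]->L => URRURDRDL (positions: [(0, 0), (0, 1), (1, 1), (2, 1), (2, 2), (3, 2), (3, 1), (4, 1), (4, 0), (3, 0)])

Answer: (0,0) (0,1) (1,1) (2,1) (2,2) (3,2) (3,1) (4,1) (4,0) (3,0)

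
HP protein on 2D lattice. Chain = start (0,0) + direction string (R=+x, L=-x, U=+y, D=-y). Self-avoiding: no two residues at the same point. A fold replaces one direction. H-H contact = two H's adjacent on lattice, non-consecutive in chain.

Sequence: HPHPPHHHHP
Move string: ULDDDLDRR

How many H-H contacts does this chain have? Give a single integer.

Answer: 1

Derivation:
Positions: [(0, 0), (0, 1), (-1, 1), (-1, 0), (-1, -1), (-1, -2), (-2, -2), (-2, -3), (-1, -3), (0, -3)]
H-H contact: residue 5 @(-1,-2) - residue 8 @(-1, -3)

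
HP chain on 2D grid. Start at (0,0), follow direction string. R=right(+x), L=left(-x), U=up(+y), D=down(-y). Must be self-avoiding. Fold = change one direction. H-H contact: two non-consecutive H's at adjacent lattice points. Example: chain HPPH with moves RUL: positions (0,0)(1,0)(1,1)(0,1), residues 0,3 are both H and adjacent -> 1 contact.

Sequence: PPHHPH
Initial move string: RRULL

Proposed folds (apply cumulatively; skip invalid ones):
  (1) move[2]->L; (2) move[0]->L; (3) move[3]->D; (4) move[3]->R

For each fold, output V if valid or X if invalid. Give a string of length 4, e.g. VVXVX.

Initial: RRULL -> [(0, 0), (1, 0), (2, 0), (2, 1), (1, 1), (0, 1)]
Fold 1: move[2]->L => RRLLL INVALID (collision), skipped
Fold 2: move[0]->L => LRULL INVALID (collision), skipped
Fold 3: move[3]->D => RRUDL INVALID (collision), skipped
Fold 4: move[3]->R => RRURL INVALID (collision), skipped

Answer: XXXX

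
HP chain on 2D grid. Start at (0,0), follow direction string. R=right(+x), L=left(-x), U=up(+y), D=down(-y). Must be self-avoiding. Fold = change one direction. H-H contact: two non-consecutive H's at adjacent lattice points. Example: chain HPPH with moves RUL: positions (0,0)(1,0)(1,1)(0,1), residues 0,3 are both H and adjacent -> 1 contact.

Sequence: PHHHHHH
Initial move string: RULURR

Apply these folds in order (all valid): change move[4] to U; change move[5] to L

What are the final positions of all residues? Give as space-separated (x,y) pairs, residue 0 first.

Initial moves: RULURR
Fold: move[4]->U => RULUUR (positions: [(0, 0), (1, 0), (1, 1), (0, 1), (0, 2), (0, 3), (1, 3)])
Fold: move[5]->L => RULUUL (positions: [(0, 0), (1, 0), (1, 1), (0, 1), (0, 2), (0, 3), (-1, 3)])

Answer: (0,0) (1,0) (1,1) (0,1) (0,2) (0,3) (-1,3)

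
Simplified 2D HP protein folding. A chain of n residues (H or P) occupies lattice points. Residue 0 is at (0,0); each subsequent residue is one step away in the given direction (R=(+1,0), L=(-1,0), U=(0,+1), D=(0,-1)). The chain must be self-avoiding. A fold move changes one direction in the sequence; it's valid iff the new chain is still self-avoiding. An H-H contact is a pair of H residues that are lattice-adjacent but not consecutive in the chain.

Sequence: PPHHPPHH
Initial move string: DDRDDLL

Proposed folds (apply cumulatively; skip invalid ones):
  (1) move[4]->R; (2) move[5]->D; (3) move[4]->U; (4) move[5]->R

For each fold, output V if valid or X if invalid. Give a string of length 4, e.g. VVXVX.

Answer: XVXX

Derivation:
Initial: DDRDDLL -> [(0, 0), (0, -1), (0, -2), (1, -2), (1, -3), (1, -4), (0, -4), (-1, -4)]
Fold 1: move[4]->R => DDRDRLL INVALID (collision), skipped
Fold 2: move[5]->D => DDRDDDL VALID
Fold 3: move[4]->U => DDRDUDL INVALID (collision), skipped
Fold 4: move[5]->R => DDRDDRL INVALID (collision), skipped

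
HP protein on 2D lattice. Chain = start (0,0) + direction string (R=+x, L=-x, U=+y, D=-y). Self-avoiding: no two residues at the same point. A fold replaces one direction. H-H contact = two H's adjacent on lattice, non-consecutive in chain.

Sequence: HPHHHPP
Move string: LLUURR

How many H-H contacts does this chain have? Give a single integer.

Positions: [(0, 0), (-1, 0), (-2, 0), (-2, 1), (-2, 2), (-1, 2), (0, 2)]
No H-H contacts found.

Answer: 0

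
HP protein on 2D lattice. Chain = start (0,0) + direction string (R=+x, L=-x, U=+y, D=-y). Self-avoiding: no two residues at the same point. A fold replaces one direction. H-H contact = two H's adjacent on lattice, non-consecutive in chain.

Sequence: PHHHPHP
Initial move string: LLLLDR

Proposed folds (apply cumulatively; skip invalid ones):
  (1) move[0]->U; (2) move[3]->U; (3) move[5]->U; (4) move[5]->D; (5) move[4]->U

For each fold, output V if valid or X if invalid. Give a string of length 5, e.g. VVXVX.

Initial: LLLLDR -> [(0, 0), (-1, 0), (-2, 0), (-3, 0), (-4, 0), (-4, -1), (-3, -1)]
Fold 1: move[0]->U => ULLLDR VALID
Fold 2: move[3]->U => ULLUDR INVALID (collision), skipped
Fold 3: move[5]->U => ULLLDU INVALID (collision), skipped
Fold 4: move[5]->D => ULLLDD VALID
Fold 5: move[4]->U => ULLLUD INVALID (collision), skipped

Answer: VXXVX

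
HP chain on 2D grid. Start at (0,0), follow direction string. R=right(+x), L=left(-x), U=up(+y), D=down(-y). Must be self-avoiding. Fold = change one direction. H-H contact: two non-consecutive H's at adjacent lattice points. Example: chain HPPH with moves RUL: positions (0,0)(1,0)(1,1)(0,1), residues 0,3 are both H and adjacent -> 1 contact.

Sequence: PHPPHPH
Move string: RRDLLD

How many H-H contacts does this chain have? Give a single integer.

Answer: 1

Derivation:
Positions: [(0, 0), (1, 0), (2, 0), (2, -1), (1, -1), (0, -1), (0, -2)]
H-H contact: residue 1 @(1,0) - residue 4 @(1, -1)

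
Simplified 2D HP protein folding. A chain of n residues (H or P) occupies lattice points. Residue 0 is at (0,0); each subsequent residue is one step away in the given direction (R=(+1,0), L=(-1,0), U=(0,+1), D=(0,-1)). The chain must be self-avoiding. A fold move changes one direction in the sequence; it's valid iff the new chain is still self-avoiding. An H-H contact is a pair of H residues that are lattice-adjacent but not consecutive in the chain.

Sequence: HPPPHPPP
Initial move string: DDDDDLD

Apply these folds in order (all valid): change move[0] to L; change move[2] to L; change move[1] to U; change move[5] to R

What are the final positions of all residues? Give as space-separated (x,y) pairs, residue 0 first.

Answer: (0,0) (-1,0) (-1,1) (-2,1) (-2,0) (-2,-1) (-1,-1) (-1,-2)

Derivation:
Initial moves: DDDDDLD
Fold: move[0]->L => LDDDDLD (positions: [(0, 0), (-1, 0), (-1, -1), (-1, -2), (-1, -3), (-1, -4), (-2, -4), (-2, -5)])
Fold: move[2]->L => LDLDDLD (positions: [(0, 0), (-1, 0), (-1, -1), (-2, -1), (-2, -2), (-2, -3), (-3, -3), (-3, -4)])
Fold: move[1]->U => LULDDLD (positions: [(0, 0), (-1, 0), (-1, 1), (-2, 1), (-2, 0), (-2, -1), (-3, -1), (-3, -2)])
Fold: move[5]->R => LULDDRD (positions: [(0, 0), (-1, 0), (-1, 1), (-2, 1), (-2, 0), (-2, -1), (-1, -1), (-1, -2)])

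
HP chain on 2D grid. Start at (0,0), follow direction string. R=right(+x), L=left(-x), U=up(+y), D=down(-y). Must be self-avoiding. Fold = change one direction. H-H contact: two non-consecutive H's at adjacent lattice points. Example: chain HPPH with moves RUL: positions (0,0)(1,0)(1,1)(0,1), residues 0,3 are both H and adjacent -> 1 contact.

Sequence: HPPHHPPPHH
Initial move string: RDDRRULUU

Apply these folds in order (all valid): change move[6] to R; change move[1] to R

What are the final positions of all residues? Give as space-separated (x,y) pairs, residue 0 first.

Answer: (0,0) (1,0) (2,0) (2,-1) (3,-1) (4,-1) (4,0) (5,0) (5,1) (5,2)

Derivation:
Initial moves: RDDRRULUU
Fold: move[6]->R => RDDRRURUU (positions: [(0, 0), (1, 0), (1, -1), (1, -2), (2, -2), (3, -2), (3, -1), (4, -1), (4, 0), (4, 1)])
Fold: move[1]->R => RRDRRURUU (positions: [(0, 0), (1, 0), (2, 0), (2, -1), (3, -1), (4, -1), (4, 0), (5, 0), (5, 1), (5, 2)])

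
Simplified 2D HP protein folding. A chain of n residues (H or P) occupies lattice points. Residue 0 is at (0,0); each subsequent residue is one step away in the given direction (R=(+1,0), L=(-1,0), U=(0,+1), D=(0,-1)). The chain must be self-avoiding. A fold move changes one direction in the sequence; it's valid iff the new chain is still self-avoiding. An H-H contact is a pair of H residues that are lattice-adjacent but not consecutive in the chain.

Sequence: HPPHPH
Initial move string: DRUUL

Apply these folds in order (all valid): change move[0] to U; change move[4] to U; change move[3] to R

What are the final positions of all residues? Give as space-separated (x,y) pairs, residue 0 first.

Answer: (0,0) (0,1) (1,1) (1,2) (2,2) (2,3)

Derivation:
Initial moves: DRUUL
Fold: move[0]->U => URUUL (positions: [(0, 0), (0, 1), (1, 1), (1, 2), (1, 3), (0, 3)])
Fold: move[4]->U => URUUU (positions: [(0, 0), (0, 1), (1, 1), (1, 2), (1, 3), (1, 4)])
Fold: move[3]->R => URURU (positions: [(0, 0), (0, 1), (1, 1), (1, 2), (2, 2), (2, 3)])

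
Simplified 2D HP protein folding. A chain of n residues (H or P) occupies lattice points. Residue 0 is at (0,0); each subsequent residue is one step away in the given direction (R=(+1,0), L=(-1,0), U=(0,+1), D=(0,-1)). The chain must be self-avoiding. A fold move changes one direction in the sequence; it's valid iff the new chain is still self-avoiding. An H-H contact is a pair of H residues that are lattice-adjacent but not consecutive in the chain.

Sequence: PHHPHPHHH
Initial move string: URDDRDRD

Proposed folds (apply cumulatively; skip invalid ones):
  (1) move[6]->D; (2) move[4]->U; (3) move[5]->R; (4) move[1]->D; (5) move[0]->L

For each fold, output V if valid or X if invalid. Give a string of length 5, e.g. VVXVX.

Initial: URDDRDRD -> [(0, 0), (0, 1), (1, 1), (1, 0), (1, -1), (2, -1), (2, -2), (3, -2), (3, -3)]
Fold 1: move[6]->D => URDDRDDD VALID
Fold 2: move[4]->U => URDDUDDD INVALID (collision), skipped
Fold 3: move[5]->R => URDDRRDD VALID
Fold 4: move[1]->D => UDDDRRDD INVALID (collision), skipped
Fold 5: move[0]->L => LRDDRRDD INVALID (collision), skipped

Answer: VXVXX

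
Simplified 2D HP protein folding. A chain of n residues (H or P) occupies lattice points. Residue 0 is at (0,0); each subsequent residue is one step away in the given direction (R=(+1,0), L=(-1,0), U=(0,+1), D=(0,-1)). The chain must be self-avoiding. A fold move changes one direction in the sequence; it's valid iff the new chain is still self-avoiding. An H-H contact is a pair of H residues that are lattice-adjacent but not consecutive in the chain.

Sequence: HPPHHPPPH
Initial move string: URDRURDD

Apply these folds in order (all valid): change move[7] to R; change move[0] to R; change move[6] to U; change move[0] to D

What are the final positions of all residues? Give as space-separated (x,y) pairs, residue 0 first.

Answer: (0,0) (0,-1) (1,-1) (1,-2) (2,-2) (2,-1) (3,-1) (3,0) (4,0)

Derivation:
Initial moves: URDRURDD
Fold: move[7]->R => URDRURDR (positions: [(0, 0), (0, 1), (1, 1), (1, 0), (2, 0), (2, 1), (3, 1), (3, 0), (4, 0)])
Fold: move[0]->R => RRDRURDR (positions: [(0, 0), (1, 0), (2, 0), (2, -1), (3, -1), (3, 0), (4, 0), (4, -1), (5, -1)])
Fold: move[6]->U => RRDRURUR (positions: [(0, 0), (1, 0), (2, 0), (2, -1), (3, -1), (3, 0), (4, 0), (4, 1), (5, 1)])
Fold: move[0]->D => DRDRURUR (positions: [(0, 0), (0, -1), (1, -1), (1, -2), (2, -2), (2, -1), (3, -1), (3, 0), (4, 0)])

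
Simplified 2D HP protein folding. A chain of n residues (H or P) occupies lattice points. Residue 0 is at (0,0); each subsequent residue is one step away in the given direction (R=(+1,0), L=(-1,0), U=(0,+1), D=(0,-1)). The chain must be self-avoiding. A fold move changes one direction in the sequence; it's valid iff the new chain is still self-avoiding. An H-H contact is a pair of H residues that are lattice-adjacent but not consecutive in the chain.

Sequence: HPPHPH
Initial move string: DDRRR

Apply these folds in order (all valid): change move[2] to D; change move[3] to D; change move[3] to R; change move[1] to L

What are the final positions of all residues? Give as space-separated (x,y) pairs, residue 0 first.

Answer: (0,0) (0,-1) (-1,-1) (-1,-2) (0,-2) (1,-2)

Derivation:
Initial moves: DDRRR
Fold: move[2]->D => DDDRR (positions: [(0, 0), (0, -1), (0, -2), (0, -3), (1, -3), (2, -3)])
Fold: move[3]->D => DDDDR (positions: [(0, 0), (0, -1), (0, -2), (0, -3), (0, -4), (1, -4)])
Fold: move[3]->R => DDDRR (positions: [(0, 0), (0, -1), (0, -2), (0, -3), (1, -3), (2, -3)])
Fold: move[1]->L => DLDRR (positions: [(0, 0), (0, -1), (-1, -1), (-1, -2), (0, -2), (1, -2)])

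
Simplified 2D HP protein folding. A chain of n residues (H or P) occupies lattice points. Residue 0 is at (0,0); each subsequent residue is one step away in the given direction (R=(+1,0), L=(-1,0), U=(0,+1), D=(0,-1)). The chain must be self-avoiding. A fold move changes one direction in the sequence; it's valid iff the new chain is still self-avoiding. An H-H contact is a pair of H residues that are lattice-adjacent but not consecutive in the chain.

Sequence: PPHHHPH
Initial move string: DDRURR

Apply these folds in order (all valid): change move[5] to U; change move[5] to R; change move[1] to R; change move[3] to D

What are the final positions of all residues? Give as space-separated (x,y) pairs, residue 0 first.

Initial moves: DDRURR
Fold: move[5]->U => DDRURU (positions: [(0, 0), (0, -1), (0, -2), (1, -2), (1, -1), (2, -1), (2, 0)])
Fold: move[5]->R => DDRURR (positions: [(0, 0), (0, -1), (0, -2), (1, -2), (1, -1), (2, -1), (3, -1)])
Fold: move[1]->R => DRRURR (positions: [(0, 0), (0, -1), (1, -1), (2, -1), (2, 0), (3, 0), (4, 0)])
Fold: move[3]->D => DRRDRR (positions: [(0, 0), (0, -1), (1, -1), (2, -1), (2, -2), (3, -2), (4, -2)])

Answer: (0,0) (0,-1) (1,-1) (2,-1) (2,-2) (3,-2) (4,-2)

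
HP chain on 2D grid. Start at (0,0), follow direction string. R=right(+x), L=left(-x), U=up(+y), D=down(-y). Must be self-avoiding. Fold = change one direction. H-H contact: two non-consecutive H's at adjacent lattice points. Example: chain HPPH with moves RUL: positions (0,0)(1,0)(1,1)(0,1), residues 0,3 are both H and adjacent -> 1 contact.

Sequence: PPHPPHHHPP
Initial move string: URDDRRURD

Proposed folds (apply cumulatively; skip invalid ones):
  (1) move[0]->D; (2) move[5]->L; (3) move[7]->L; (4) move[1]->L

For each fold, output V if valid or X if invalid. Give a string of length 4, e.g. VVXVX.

Answer: VXXV

Derivation:
Initial: URDDRRURD -> [(0, 0), (0, 1), (1, 1), (1, 0), (1, -1), (2, -1), (3, -1), (3, 0), (4, 0), (4, -1)]
Fold 1: move[0]->D => DRDDRRURD VALID
Fold 2: move[5]->L => DRDDRLURD INVALID (collision), skipped
Fold 3: move[7]->L => DRDDRRULD INVALID (collision), skipped
Fold 4: move[1]->L => DLDDRRURD VALID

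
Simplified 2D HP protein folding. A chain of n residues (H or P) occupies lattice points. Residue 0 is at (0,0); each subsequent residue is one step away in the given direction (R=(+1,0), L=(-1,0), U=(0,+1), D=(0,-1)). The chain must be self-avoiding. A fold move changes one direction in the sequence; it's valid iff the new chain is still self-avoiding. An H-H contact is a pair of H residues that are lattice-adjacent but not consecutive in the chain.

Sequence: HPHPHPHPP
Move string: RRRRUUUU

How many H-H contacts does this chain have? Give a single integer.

Positions: [(0, 0), (1, 0), (2, 0), (3, 0), (4, 0), (4, 1), (4, 2), (4, 3), (4, 4)]
No H-H contacts found.

Answer: 0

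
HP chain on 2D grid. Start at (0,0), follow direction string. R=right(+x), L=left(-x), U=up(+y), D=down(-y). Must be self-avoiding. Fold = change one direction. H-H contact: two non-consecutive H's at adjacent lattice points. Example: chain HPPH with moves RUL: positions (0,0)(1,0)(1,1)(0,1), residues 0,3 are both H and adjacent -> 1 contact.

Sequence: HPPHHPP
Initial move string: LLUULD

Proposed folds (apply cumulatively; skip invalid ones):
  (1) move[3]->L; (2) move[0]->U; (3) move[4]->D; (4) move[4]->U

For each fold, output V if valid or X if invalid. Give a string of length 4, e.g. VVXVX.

Answer: VVVX

Derivation:
Initial: LLUULD -> [(0, 0), (-1, 0), (-2, 0), (-2, 1), (-2, 2), (-3, 2), (-3, 1)]
Fold 1: move[3]->L => LLULLD VALID
Fold 2: move[0]->U => ULULLD VALID
Fold 3: move[4]->D => ULULDD VALID
Fold 4: move[4]->U => ULULUD INVALID (collision), skipped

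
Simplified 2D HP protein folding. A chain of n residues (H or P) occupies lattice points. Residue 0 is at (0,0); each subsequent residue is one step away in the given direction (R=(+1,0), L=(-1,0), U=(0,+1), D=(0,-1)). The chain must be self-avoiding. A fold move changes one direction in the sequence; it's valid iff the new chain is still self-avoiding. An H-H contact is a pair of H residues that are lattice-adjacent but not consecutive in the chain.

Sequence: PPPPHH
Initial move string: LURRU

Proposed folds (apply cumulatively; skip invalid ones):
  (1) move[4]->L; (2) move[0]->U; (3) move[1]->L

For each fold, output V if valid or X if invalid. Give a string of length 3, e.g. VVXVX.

Answer: XVX

Derivation:
Initial: LURRU -> [(0, 0), (-1, 0), (-1, 1), (0, 1), (1, 1), (1, 2)]
Fold 1: move[4]->L => LURRL INVALID (collision), skipped
Fold 2: move[0]->U => UURRU VALID
Fold 3: move[1]->L => ULRRU INVALID (collision), skipped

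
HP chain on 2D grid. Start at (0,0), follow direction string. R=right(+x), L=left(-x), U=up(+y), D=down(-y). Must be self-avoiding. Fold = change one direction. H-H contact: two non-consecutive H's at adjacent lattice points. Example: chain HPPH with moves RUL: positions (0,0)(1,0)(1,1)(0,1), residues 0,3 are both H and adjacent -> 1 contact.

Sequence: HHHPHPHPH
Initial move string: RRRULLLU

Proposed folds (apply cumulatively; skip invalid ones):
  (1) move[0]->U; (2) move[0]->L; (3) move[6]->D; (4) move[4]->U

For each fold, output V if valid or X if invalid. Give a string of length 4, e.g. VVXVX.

Answer: VXXV

Derivation:
Initial: RRRULLLU -> [(0, 0), (1, 0), (2, 0), (3, 0), (3, 1), (2, 1), (1, 1), (0, 1), (0, 2)]
Fold 1: move[0]->U => URRULLLU VALID
Fold 2: move[0]->L => LRRULLLU INVALID (collision), skipped
Fold 3: move[6]->D => URRULLDU INVALID (collision), skipped
Fold 4: move[4]->U => URRUULLU VALID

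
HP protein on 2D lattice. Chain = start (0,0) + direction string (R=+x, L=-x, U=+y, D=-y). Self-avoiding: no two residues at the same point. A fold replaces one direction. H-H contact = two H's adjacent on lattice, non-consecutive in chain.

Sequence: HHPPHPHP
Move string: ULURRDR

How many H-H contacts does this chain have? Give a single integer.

Positions: [(0, 0), (0, 1), (-1, 1), (-1, 2), (0, 2), (1, 2), (1, 1), (2, 1)]
H-H contact: residue 1 @(0,1) - residue 6 @(1, 1)
H-H contact: residue 1 @(0,1) - residue 4 @(0, 2)

Answer: 2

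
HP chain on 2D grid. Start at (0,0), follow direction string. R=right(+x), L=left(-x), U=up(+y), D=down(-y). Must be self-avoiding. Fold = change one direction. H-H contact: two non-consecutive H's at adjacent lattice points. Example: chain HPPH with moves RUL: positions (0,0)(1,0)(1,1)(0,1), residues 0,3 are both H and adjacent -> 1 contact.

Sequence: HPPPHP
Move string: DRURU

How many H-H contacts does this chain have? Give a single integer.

Positions: [(0, 0), (0, -1), (1, -1), (1, 0), (2, 0), (2, 1)]
No H-H contacts found.

Answer: 0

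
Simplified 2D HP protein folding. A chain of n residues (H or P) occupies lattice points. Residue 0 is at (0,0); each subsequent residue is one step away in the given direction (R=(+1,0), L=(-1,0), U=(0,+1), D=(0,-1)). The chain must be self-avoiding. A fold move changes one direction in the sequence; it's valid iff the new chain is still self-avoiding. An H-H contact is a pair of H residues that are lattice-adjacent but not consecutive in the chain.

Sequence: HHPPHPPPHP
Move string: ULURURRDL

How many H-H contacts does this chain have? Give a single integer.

Positions: [(0, 0), (0, 1), (-1, 1), (-1, 2), (0, 2), (0, 3), (1, 3), (2, 3), (2, 2), (1, 2)]
H-H contact: residue 1 @(0,1) - residue 4 @(0, 2)

Answer: 1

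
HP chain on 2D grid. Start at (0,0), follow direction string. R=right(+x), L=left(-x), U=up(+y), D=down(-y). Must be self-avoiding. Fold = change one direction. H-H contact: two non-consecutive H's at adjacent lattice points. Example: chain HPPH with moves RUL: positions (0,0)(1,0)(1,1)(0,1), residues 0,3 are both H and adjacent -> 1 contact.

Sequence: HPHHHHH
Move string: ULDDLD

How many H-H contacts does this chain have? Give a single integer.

Positions: [(0, 0), (0, 1), (-1, 1), (-1, 0), (-1, -1), (-2, -1), (-2, -2)]
H-H contact: residue 0 @(0,0) - residue 3 @(-1, 0)

Answer: 1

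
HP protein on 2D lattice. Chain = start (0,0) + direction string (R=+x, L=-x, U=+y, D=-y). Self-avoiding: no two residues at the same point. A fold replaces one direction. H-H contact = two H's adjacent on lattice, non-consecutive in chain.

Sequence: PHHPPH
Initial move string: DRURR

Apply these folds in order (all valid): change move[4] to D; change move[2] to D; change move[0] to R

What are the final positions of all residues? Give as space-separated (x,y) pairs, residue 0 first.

Initial moves: DRURR
Fold: move[4]->D => DRURD (positions: [(0, 0), (0, -1), (1, -1), (1, 0), (2, 0), (2, -1)])
Fold: move[2]->D => DRDRD (positions: [(0, 0), (0, -1), (1, -1), (1, -2), (2, -2), (2, -3)])
Fold: move[0]->R => RRDRD (positions: [(0, 0), (1, 0), (2, 0), (2, -1), (3, -1), (3, -2)])

Answer: (0,0) (1,0) (2,0) (2,-1) (3,-1) (3,-2)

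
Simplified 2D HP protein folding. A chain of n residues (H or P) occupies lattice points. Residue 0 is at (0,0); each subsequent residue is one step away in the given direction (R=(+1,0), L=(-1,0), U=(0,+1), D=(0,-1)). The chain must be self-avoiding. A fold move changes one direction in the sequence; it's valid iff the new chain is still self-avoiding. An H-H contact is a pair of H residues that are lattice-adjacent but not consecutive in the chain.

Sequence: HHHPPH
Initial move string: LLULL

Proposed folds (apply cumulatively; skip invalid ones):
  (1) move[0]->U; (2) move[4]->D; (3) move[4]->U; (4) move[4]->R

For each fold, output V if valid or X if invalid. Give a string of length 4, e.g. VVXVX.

Answer: VVVX

Derivation:
Initial: LLULL -> [(0, 0), (-1, 0), (-2, 0), (-2, 1), (-3, 1), (-4, 1)]
Fold 1: move[0]->U => ULULL VALID
Fold 2: move[4]->D => ULULD VALID
Fold 3: move[4]->U => ULULU VALID
Fold 4: move[4]->R => ULULR INVALID (collision), skipped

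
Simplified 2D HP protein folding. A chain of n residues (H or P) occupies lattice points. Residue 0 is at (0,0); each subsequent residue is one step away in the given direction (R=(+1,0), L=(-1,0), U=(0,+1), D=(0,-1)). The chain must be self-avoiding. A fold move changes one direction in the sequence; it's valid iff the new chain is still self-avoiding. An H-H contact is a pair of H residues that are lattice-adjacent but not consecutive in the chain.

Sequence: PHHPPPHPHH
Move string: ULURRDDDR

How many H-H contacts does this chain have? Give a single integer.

Answer: 1

Derivation:
Positions: [(0, 0), (0, 1), (-1, 1), (-1, 2), (0, 2), (1, 2), (1, 1), (1, 0), (1, -1), (2, -1)]
H-H contact: residue 1 @(0,1) - residue 6 @(1, 1)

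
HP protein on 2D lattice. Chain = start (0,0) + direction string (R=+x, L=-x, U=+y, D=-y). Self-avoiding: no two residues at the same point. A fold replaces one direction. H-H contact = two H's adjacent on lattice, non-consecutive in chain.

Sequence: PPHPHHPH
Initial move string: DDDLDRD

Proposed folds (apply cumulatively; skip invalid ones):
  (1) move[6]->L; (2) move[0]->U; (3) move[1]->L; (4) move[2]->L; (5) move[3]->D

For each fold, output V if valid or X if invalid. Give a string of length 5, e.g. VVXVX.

Initial: DDDLDRD -> [(0, 0), (0, -1), (0, -2), (0, -3), (-1, -3), (-1, -4), (0, -4), (0, -5)]
Fold 1: move[6]->L => DDDLDRL INVALID (collision), skipped
Fold 2: move[0]->U => UDDLDRD INVALID (collision), skipped
Fold 3: move[1]->L => DLDLDRD VALID
Fold 4: move[2]->L => DLLLDRD VALID
Fold 5: move[3]->D => DLLDDRD VALID

Answer: XXVVV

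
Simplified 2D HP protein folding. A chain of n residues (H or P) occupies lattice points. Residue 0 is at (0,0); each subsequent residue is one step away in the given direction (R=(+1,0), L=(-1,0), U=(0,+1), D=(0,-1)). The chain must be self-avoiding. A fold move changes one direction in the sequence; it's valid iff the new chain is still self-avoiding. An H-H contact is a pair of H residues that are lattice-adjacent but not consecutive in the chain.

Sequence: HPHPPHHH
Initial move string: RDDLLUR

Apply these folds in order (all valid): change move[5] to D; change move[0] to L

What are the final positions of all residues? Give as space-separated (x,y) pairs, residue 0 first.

Answer: (0,0) (-1,0) (-1,-1) (-1,-2) (-2,-2) (-3,-2) (-3,-3) (-2,-3)

Derivation:
Initial moves: RDDLLUR
Fold: move[5]->D => RDDLLDR (positions: [(0, 0), (1, 0), (1, -1), (1, -2), (0, -2), (-1, -2), (-1, -3), (0, -3)])
Fold: move[0]->L => LDDLLDR (positions: [(0, 0), (-1, 0), (-1, -1), (-1, -2), (-2, -2), (-3, -2), (-3, -3), (-2, -3)])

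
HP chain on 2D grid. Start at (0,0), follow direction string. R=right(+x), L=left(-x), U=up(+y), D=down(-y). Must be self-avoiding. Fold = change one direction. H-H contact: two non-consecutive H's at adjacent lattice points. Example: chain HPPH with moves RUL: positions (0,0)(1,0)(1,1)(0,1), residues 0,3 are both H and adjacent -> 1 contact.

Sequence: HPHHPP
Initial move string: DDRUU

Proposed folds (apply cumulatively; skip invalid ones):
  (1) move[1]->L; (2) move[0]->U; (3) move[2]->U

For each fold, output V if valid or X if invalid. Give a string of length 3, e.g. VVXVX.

Initial: DDRUU -> [(0, 0), (0, -1), (0, -2), (1, -2), (1, -1), (1, 0)]
Fold 1: move[1]->L => DLRUU INVALID (collision), skipped
Fold 2: move[0]->U => UDRUU INVALID (collision), skipped
Fold 3: move[2]->U => DDUUU INVALID (collision), skipped

Answer: XXX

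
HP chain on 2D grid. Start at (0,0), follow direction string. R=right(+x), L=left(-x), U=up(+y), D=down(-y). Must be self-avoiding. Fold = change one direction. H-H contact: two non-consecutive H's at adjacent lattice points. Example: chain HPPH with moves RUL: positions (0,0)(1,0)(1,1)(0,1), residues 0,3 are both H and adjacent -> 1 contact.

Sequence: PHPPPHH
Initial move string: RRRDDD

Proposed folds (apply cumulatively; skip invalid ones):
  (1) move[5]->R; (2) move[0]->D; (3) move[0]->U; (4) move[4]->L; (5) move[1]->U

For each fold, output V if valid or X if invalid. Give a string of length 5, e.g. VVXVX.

Initial: RRRDDD -> [(0, 0), (1, 0), (2, 0), (3, 0), (3, -1), (3, -2), (3, -3)]
Fold 1: move[5]->R => RRRDDR VALID
Fold 2: move[0]->D => DRRDDR VALID
Fold 3: move[0]->U => URRDDR VALID
Fold 4: move[4]->L => URRDLR INVALID (collision), skipped
Fold 5: move[1]->U => UURDDR VALID

Answer: VVVXV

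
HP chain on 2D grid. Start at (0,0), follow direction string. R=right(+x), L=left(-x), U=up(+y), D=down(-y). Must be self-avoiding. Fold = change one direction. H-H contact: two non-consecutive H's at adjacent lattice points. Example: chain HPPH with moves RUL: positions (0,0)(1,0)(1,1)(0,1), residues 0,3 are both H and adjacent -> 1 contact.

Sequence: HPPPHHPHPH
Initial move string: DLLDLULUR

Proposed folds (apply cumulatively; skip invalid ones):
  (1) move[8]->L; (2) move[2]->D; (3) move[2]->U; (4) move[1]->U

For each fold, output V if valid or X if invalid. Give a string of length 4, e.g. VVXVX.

Initial: DLLDLULUR -> [(0, 0), (0, -1), (-1, -1), (-2, -1), (-2, -2), (-3, -2), (-3, -1), (-4, -1), (-4, 0), (-3, 0)]
Fold 1: move[8]->L => DLLDLULUL VALID
Fold 2: move[2]->D => DLDDLULUL VALID
Fold 3: move[2]->U => DLUDLULUL INVALID (collision), skipped
Fold 4: move[1]->U => DUDDLULUL INVALID (collision), skipped

Answer: VVXX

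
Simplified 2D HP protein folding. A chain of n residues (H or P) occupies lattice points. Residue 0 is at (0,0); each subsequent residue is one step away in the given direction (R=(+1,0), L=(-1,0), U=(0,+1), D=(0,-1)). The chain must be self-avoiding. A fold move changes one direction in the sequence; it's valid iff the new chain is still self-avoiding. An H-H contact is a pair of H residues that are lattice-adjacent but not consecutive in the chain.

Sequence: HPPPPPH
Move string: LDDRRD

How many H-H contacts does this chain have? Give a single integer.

Answer: 0

Derivation:
Positions: [(0, 0), (-1, 0), (-1, -1), (-1, -2), (0, -2), (1, -2), (1, -3)]
No H-H contacts found.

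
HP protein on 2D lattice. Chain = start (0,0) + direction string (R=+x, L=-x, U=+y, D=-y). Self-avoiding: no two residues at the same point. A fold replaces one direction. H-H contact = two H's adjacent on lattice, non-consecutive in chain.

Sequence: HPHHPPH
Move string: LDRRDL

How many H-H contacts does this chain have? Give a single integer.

Answer: 2

Derivation:
Positions: [(0, 0), (-1, 0), (-1, -1), (0, -1), (1, -1), (1, -2), (0, -2)]
H-H contact: residue 0 @(0,0) - residue 3 @(0, -1)
H-H contact: residue 3 @(0,-1) - residue 6 @(0, -2)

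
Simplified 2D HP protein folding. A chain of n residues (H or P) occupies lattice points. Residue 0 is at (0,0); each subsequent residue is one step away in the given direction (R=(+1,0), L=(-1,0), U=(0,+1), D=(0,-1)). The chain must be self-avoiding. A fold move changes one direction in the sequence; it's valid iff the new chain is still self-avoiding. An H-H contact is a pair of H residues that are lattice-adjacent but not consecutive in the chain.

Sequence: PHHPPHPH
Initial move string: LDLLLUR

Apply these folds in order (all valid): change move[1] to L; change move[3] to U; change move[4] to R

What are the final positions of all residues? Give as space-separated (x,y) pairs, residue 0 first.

Initial moves: LDLLLUR
Fold: move[1]->L => LLLLLUR (positions: [(0, 0), (-1, 0), (-2, 0), (-3, 0), (-4, 0), (-5, 0), (-5, 1), (-4, 1)])
Fold: move[3]->U => LLLULUR (positions: [(0, 0), (-1, 0), (-2, 0), (-3, 0), (-3, 1), (-4, 1), (-4, 2), (-3, 2)])
Fold: move[4]->R => LLLURUR (positions: [(0, 0), (-1, 0), (-2, 0), (-3, 0), (-3, 1), (-2, 1), (-2, 2), (-1, 2)])

Answer: (0,0) (-1,0) (-2,0) (-3,0) (-3,1) (-2,1) (-2,2) (-1,2)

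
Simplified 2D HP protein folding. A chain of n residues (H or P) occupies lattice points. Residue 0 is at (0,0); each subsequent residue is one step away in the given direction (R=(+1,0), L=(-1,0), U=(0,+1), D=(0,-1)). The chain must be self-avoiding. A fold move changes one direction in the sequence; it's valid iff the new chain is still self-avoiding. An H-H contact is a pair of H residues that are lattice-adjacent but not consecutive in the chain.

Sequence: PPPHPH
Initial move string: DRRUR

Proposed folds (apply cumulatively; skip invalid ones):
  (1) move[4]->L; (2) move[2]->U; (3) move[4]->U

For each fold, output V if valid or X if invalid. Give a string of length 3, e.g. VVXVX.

Initial: DRRUR -> [(0, 0), (0, -1), (1, -1), (2, -1), (2, 0), (3, 0)]
Fold 1: move[4]->L => DRRUL VALID
Fold 2: move[2]->U => DRUUL VALID
Fold 3: move[4]->U => DRUUU VALID

Answer: VVV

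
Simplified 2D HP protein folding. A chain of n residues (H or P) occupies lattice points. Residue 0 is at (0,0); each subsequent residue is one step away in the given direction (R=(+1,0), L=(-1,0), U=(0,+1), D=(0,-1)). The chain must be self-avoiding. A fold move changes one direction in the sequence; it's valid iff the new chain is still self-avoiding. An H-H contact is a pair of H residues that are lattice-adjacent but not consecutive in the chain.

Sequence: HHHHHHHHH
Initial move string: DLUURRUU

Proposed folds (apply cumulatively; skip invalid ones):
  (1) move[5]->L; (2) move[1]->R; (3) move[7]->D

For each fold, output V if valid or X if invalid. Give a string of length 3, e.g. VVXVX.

Answer: XVX

Derivation:
Initial: DLUURRUU -> [(0, 0), (0, -1), (-1, -1), (-1, 0), (-1, 1), (0, 1), (1, 1), (1, 2), (1, 3)]
Fold 1: move[5]->L => DLUURLUU INVALID (collision), skipped
Fold 2: move[1]->R => DRUURRUU VALID
Fold 3: move[7]->D => DRUURRUD INVALID (collision), skipped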